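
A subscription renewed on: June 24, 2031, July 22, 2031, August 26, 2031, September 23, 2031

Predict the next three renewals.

Gaps: 28, 35, 28 days — a mix of 28 and 35. Every date is a Tuesday.
Each is the 4th Tuesday of its month.
October 2031 — 4th Tuesday is October 28, 2031.
November 2031 — 4th Tuesday is November 25, 2031.
4th Tuesday of December 2031: December 23, 2031.

October 28, 2031; November 25, 2031; December 23, 2031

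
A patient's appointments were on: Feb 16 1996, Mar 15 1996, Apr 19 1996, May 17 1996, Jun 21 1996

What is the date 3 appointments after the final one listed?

Sep 20 1996

Gaps: 28, 35, 28, 35 days — a mix of 28 and 35. Every date is a Friday.
Each is the 3rd Friday of its month.
3rd Friday of July 1996: Jul 19 1996.
3rd Friday of August 1996: Aug 16 1996.
3rd Friday of September 1996: Sep 20 1996.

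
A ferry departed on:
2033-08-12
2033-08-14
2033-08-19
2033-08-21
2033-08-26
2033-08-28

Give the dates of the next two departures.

Every event lands on a Friday or Sunday (gaps cycle 2, 5, 2, 5, 2).
So the schedule is: every Friday and Sunday.
Next Friday: 2033-09-02.
The following Sunday is 2033-09-04.

2033-09-02, 2033-09-04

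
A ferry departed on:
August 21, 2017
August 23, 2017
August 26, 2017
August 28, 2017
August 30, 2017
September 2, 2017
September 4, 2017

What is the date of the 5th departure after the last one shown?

Every event lands on a Monday or Wednesday or Saturday (gaps cycle 2, 3, 2, 2, 3, 2).
So the schedule is: every Monday, Wednesday and Saturday.
The following Wednesday is September 6, 2017.
The following Saturday is September 9, 2017.
The following Monday is September 11, 2017.
The following Wednesday is September 13, 2017.
The following Saturday is September 16, 2017.

September 16, 2017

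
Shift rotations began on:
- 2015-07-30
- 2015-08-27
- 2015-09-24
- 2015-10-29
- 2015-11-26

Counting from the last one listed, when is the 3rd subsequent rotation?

2016-02-25

These are Thursdays with 28, 28, 35, 28-day gaps.
Each is the final Thursday of its month — 2015-07-30 is past the 28th, so '4th Thursday' doesn't fit.
Last Thursday of December 2015: 2015-12-31.
Last Thursday of January 2016: 2016-01-28.
February 2016 ends with Thursday 2016-02-25.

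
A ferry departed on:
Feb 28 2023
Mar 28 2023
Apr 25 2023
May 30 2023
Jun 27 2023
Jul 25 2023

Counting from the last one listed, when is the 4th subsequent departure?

All Tuesdays; the gaps (28, 28, 35, 28, 28) vary with month length.
This is the last Tuesday of each month.
August 2023 ends with Tuesday Aug 29 2023.
September 2023 ends with Tuesday Sep 26 2023.
Last Tuesday of October 2023: Oct 31 2023.
November 2023 ends with Tuesday Nov 28 2023.

Nov 28 2023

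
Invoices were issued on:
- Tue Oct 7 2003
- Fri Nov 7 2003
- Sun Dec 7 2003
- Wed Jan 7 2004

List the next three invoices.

The day-of-month is always 7 (31, 30, 31 days between events).
So this recurs on the 7th of each month.
February 2004: Sat Feb 7 2004.
March 2004: Sun Mar 7 2004.
April 2004: Wed Apr 7 2004.

Sat Feb 7 2004, Sun Mar 7 2004, Wed Apr 7 2004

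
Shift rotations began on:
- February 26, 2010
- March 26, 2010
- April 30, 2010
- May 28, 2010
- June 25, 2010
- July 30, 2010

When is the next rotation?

Every date is a Friday; gaps 28, 35, 28, 28, 35 days.
Each is the last Friday of its month (at least one falls on the 29th or later, ruling out '4th Friday').
Last Friday of August 2010: August 27, 2010.

August 27, 2010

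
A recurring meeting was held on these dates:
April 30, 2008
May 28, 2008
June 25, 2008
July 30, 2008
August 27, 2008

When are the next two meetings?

September 24, 2008; October 29, 2008

These are Wednesdays with 28, 28, 35, 28-day gaps.
Each is the final Wednesday of its month — April 30, 2008 is past the 28th, so '4th Wednesday' doesn't fit.
September 2008 ends with Wednesday September 24, 2008.
Last Wednesday of October 2008: October 29, 2008.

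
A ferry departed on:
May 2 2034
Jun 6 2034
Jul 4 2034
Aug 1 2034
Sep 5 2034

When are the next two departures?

Oct 3 2034, Nov 7 2034

These are Tuesdays at 28- or 35-day spacing (35, 28, 28, 35).
The pattern: 1st Tuesday of the month.
October 2034 — 1st Tuesday is Oct 3 2034.
November 2034 — 1st Tuesday is Nov 7 2034.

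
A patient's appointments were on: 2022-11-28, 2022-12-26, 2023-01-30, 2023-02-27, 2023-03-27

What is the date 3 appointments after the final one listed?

Every date is a Monday; gaps 28, 35, 28, 28 days.
Each is the last Monday of its month (at least one falls on the 29th or later, ruling out '4th Monday').
Last Monday of April 2023: 2023-04-24.
Last Monday of May 2023: 2023-05-29.
June 2023 ends with Monday 2023-06-26.

2023-06-26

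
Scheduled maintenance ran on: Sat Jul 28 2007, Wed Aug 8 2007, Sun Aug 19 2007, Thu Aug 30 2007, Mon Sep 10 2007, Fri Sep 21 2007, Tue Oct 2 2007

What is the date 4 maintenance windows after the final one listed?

Every event comes 11 days after the last (11, 11, 11, 11, 11, 11).
Tue Oct 2 2007 + 11 days = Sat Oct 13 2007.
Sat Oct 13 2007 + 11 days = Wed Oct 24 2007.
Wed Oct 24 2007 + 11 days = Sun Nov 4 2007.
Sun Nov 4 2007 + 11 days = Thu Nov 15 2007.

Thu Nov 15 2007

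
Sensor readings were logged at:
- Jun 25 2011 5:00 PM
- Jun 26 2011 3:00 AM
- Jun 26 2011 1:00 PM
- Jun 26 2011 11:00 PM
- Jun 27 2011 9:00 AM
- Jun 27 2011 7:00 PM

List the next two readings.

Jun 28 2011 5:00 AM, Jun 28 2011 3:00 PM

Gaps: 10, 10, 10, 10, 10 hours — each event is 10 hours after the previous one.
Jun 27 2011 7:00 PM + 10 h = Jun 28 2011 5:00 AM.
Jun 28 2011 5:00 AM + 10 h = Jun 28 2011 3:00 PM.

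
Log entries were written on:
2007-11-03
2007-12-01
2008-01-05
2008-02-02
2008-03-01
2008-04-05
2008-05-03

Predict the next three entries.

2008-06-07, 2008-07-05, 2008-08-02

Gaps: 28, 35, 28, 28, 35, 28 days — a mix of 28 and 35. Every date is a Saturday.
Each is the 1st Saturday of its month.
1st Saturday of June 2008: 2008-06-07.
1st Saturday of July 2008: 2008-07-05.
1st Saturday of August 2008: 2008-08-02.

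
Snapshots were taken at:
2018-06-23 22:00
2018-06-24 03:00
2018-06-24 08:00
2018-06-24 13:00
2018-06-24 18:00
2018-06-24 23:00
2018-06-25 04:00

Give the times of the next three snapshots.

Gaps: 5, 5, 5, 5, 5, 5 hours — each event is 5 hours after the previous one.
2018-06-25 04:00 + 5 h = 2018-06-25 09:00.
2018-06-25 09:00 + 5 h = 2018-06-25 14:00.
2018-06-25 14:00 + 5 h = 2018-06-25 19:00.

2018-06-25 09:00, 2018-06-25 14:00, 2018-06-25 19:00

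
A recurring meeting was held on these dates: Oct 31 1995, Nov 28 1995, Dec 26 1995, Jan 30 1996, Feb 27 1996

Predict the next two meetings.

All Tuesdays; the gaps (28, 28, 35, 28) vary with month length.
This is the last Tuesday of each month.
March 1996 ends with Tuesday Mar 26 1996.
Last Tuesday of April 1996: Apr 30 1996.

Mar 26 1996, Apr 30 1996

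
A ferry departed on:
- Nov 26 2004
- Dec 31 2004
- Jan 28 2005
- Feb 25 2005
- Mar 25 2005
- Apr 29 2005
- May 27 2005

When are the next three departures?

Jun 24 2005, Jul 29 2005, Aug 26 2005

All Fridays; the gaps (35, 28, 28, 28, 35, 28) vary with month length.
This is the last Friday of each month.
June 2005 ends with Friday Jun 24 2005.
Last Friday of July 2005: Jul 29 2005.
Last Friday of August 2005: Aug 26 2005.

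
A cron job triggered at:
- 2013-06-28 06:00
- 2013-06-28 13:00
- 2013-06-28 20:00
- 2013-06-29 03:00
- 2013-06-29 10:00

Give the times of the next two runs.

2013-06-29 17:00, 2013-06-30 00:00

The interval is a steady 7 hours (7, 7, 7, 7).
2013-06-29 10:00 + 7 h = 2013-06-29 17:00.
2013-06-29 17:00 + 7 h = 2013-06-30 00:00.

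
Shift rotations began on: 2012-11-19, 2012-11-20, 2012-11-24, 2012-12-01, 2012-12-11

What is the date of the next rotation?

Intervals are 1, 4, 7, 10 days — an arithmetic progression with common difference 3.
Next gap: 13 days. 2012-12-11 + 13 days = 2012-12-24.

2012-12-24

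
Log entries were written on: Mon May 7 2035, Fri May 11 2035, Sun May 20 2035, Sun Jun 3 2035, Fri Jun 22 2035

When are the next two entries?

Mon Jul 16 2035, Tue Aug 14 2035

Intervals are 4, 9, 14, 19 days — an arithmetic progression with common difference 5.
Next gap: 24 days. Fri Jun 22 2035 + 24 days = Mon Jul 16 2035.
Next gap: 29 days. Mon Jul 16 2035 + 29 days = Tue Aug 14 2035.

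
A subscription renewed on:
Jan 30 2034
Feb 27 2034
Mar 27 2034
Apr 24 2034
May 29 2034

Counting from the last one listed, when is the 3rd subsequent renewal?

Aug 28 2034

All Mondays; the gaps (28, 28, 28, 35) vary with month length.
This is the last Monday of each month.
June 2034 ends with Monday Jun 26 2034.
Last Monday of July 2034: Jul 31 2034.
August 2034 ends with Monday Aug 28 2034.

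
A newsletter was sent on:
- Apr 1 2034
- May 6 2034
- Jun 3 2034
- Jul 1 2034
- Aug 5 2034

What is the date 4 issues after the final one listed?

Dec 2 2034

All dates are Saturdays, 35, 28, 28, 35 days apart.
Specifically, the 1st Saturday of each month.
1st Saturday of September 2034: Sep 2 2034.
October 2034 — 1st Saturday is Oct 7 2034.
November 2034 — 1st Saturday is Nov 4 2034.
December 2034 — 1st Saturday is Dec 2 2034.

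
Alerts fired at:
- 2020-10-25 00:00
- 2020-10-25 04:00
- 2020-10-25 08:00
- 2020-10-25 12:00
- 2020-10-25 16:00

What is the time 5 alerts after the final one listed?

Spacing: 4, 4, 4, 4 h — constant 4 h.
2020-10-25 16:00 + 4 h = 2020-10-25 20:00.
2020-10-25 20:00 + 4 h = 2020-10-26 00:00.
2020-10-26 00:00 + 4 h = 2020-10-26 04:00.
2020-10-26 04:00 + 4 h = 2020-10-26 08:00.
2020-10-26 08:00 + 4 h = 2020-10-26 12:00.

2020-10-26 12:00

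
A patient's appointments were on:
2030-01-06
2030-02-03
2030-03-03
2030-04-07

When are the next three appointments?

2030-05-05, 2030-06-02, 2030-07-07

Gaps: 28, 28, 35 days — a mix of 28 and 35. Every date is a Sunday.
Each is the 1st Sunday of its month.
1st Sunday of May 2030: 2030-05-05.
June 2030 — 1st Sunday is 2030-06-02.
1st Sunday of July 2030: 2030-07-07.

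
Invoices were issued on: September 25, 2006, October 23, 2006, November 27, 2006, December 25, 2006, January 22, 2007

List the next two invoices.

Gaps: 28, 35, 28, 28 days — a mix of 28 and 35. Every date is a Monday.
Each is the 4th Monday of its month.
4th Monday of February 2007: February 26, 2007.
4th Monday of March 2007: March 26, 2007.

February 26, 2007; March 26, 2007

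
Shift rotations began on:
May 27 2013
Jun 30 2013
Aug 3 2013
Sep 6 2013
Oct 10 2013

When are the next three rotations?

Nov 13 2013, Dec 17 2013, Jan 20 2014

The spacing is 34, 34, 34, 34 days — always 34 days.
Oct 10 2013 + 34 days = Nov 13 2013.
Nov 13 2013 + 34 days = Dec 17 2013.
Dec 17 2013 + 34 days = Jan 20 2014.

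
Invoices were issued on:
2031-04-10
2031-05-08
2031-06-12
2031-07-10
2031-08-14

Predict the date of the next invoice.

2031-09-11

These are Thursdays at 28- or 35-day spacing (28, 35, 28, 35).
The pattern: 2nd Thursday of the month.
2nd Thursday of September 2031: 2031-09-11.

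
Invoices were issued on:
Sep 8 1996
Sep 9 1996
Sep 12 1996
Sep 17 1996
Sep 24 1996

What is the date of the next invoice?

Gaps: 1, 3, 5, 7 days — each gap is 2 larger than the previous one.
Next gap: 9 days. Sep 24 1996 + 9 days = Oct 3 1996.

Oct 3 1996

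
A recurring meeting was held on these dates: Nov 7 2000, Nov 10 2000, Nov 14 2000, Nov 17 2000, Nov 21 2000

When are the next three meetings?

Nov 24 2000, Nov 28 2000, Dec 1 2000

The gap pattern 3, 4, 3, 4 repeats every 2 events.
These are the Tuesdays and Fridays of each week.
The following Friday is Nov 24 2000.
The following Tuesday is Nov 28 2000.
The following Friday is Dec 1 2000.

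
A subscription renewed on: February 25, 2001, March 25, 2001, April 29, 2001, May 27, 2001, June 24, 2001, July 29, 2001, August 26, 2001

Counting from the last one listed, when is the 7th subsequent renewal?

Every date is a Sunday; gaps 28, 35, 28, 28, 35, 28 days.
Each is the last Sunday of its month (at least one falls on the 29th or later, ruling out '4th Sunday').
Last Sunday of September 2001: September 30, 2001.
Last Sunday of October 2001: October 28, 2001.
Last Sunday of November 2001: November 25, 2001.
Last Sunday of December 2001: December 30, 2001.
January 2002 ends with Sunday January 27, 2002.
February 2002 ends with Sunday February 24, 2002.
Last Sunday of March 2002: March 31, 2002.

March 31, 2002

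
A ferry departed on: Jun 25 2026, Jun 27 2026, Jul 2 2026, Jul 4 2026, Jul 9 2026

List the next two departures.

Jul 11 2026, Jul 16 2026

The gap pattern 2, 5, 2, 5 repeats every 2 events.
These are the Thursdays and Saturdays of each week.
Next Saturday: Jul 11 2026.
The following Thursday is Jul 16 2026.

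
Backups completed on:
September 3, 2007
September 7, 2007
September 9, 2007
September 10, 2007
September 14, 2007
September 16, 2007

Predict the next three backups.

The gap pattern 4, 2, 1, 4, 2 repeats every 3 events.
These are the Mondays, Fridays and Sundays of each week.
Next Monday: September 17, 2007.
The following Friday is September 21, 2007.
The following Sunday is September 23, 2007.

September 17, 2007; September 21, 2007; September 23, 2007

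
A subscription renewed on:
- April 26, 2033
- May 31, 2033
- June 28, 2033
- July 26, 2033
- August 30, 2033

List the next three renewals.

All Tuesdays; the gaps (35, 28, 28, 35) vary with month length.
This is the last Tuesday of each month.
Last Tuesday of September 2033: September 27, 2033.
October 2033 ends with Tuesday October 25, 2033.
Last Tuesday of November 2033: November 29, 2033.

September 27, 2033; October 25, 2033; November 29, 2033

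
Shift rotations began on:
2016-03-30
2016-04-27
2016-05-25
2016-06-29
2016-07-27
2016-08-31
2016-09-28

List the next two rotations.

Every date is a Wednesday; gaps 28, 28, 35, 28, 35, 28 days.
Each is the last Wednesday of its month (at least one falls on the 29th or later, ruling out '4th Wednesday').
October 2016 ends with Wednesday 2016-10-26.
November 2016 ends with Wednesday 2016-11-30.

2016-10-26, 2016-11-30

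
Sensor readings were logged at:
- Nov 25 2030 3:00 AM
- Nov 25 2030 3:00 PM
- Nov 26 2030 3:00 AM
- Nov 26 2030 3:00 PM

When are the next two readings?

Nov 27 2030 3:00 AM, Nov 27 2030 3:00 PM

The interval is a steady 12 hours (12, 12, 12).
Nov 26 2030 3:00 PM + 12 h = Nov 27 2030 3:00 AM.
Nov 27 2030 3:00 AM + 12 h = Nov 27 2030 3:00 PM.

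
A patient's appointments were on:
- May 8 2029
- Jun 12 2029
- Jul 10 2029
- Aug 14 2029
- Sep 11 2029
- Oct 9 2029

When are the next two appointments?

Nov 13 2029, Dec 11 2029

These are Tuesdays at 28- or 35-day spacing (35, 28, 35, 28, 28).
The pattern: 2nd Tuesday of the month.
2nd Tuesday of November 2029: Nov 13 2029.
December 2029 — 2nd Tuesday is Dec 11 2029.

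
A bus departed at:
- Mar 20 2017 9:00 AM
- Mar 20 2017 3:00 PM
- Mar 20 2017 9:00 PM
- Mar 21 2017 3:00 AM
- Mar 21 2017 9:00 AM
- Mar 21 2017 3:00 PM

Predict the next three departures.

Mar 21 2017 9:00 PM, Mar 22 2017 3:00 AM, Mar 22 2017 9:00 AM

The interval is a steady 6 hours (6, 6, 6, 6, 6).
Mar 21 2017 3:00 PM + 6 h = Mar 21 2017 9:00 PM.
Mar 21 2017 9:00 PM + 6 h = Mar 22 2017 3:00 AM.
Mar 22 2017 3:00 AM + 6 h = Mar 22 2017 9:00 AM.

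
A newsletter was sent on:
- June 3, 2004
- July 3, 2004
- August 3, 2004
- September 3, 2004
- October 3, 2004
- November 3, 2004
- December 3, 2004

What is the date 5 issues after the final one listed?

The day-of-month is always 3 (30, 31, 31, 30, 31, 30 days between events).
So this recurs on the 3rd of each month.
Next: January 2005 → January 3, 2005.
February 2005: February 3, 2005.
Next: March 2005 → March 3, 2005.
Next: April 2005 → April 3, 2005.
Next: May 2005 → May 3, 2005.

May 3, 2005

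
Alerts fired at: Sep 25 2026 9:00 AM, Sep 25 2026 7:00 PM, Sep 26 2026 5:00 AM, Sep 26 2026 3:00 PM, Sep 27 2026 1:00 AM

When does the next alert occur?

Spacing: 10, 10, 10, 10 h — constant 10 h.
Sep 27 2026 1:00 AM + 10 h = Sep 27 2026 11:00 AM.

Sep 27 2026 11:00 AM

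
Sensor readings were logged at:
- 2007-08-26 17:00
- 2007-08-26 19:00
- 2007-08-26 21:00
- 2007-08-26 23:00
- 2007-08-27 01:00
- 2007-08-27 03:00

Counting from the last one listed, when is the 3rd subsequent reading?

2007-08-27 09:00

Spacing: 2, 2, 2, 2, 2 h — constant 2 h.
2007-08-27 03:00 + 2 h = 2007-08-27 05:00.
2007-08-27 05:00 + 2 h = 2007-08-27 07:00.
2007-08-27 07:00 + 2 h = 2007-08-27 09:00.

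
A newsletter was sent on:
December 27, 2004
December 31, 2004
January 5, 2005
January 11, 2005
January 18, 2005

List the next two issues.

The spacing grows by 1 each time: 4, 5, 6, 7 days.
Next gap: 8 days. January 18, 2005 + 8 days = January 26, 2005.
Next gap: 9 days. January 26, 2005 + 9 days = February 4, 2005.

January 26, 2005; February 4, 2005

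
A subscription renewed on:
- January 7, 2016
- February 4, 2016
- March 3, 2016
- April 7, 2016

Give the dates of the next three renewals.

These are Thursdays at 28- or 35-day spacing (28, 28, 35).
The pattern: 1st Thursday of the month.
1st Thursday of May 2016: May 5, 2016.
1st Thursday of June 2016: June 2, 2016.
1st Thursday of July 2016: July 7, 2016.

May 5, 2016; June 2, 2016; July 7, 2016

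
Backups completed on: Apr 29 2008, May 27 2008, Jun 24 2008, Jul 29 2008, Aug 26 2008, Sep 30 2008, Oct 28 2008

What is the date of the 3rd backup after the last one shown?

All Tuesdays; the gaps (28, 28, 35, 28, 35, 28) vary with month length.
This is the last Tuesday of each month.
November 2008 ends with Tuesday Nov 25 2008.
December 2008 ends with Tuesday Dec 30 2008.
Last Tuesday of January 2009: Jan 27 2009.

Jan 27 2009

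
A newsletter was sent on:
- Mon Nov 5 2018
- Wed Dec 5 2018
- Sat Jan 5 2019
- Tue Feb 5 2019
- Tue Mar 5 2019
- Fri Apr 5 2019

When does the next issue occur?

Each date is the 5th; the gaps (30, 31, 31, 28, 31) track the month lengths.
The rule is the 5th of each month.
May 2019: Sun May 5 2019.

Sun May 5 2019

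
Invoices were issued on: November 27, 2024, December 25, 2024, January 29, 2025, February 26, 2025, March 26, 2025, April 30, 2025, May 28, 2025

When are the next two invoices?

All Wednesdays; the gaps (28, 35, 28, 28, 35, 28) vary with month length.
This is the last Wednesday of each month.
Last Wednesday of June 2025: June 25, 2025.
Last Wednesday of July 2025: July 30, 2025.

June 25, 2025; July 30, 2025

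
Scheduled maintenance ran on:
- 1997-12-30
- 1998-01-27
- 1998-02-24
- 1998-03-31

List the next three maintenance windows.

1998-04-28, 1998-05-26, 1998-06-30

All Tuesdays; the gaps (28, 28, 35) vary with month length.
This is the last Tuesday of each month.
April 1998 ends with Tuesday 1998-04-28.
Last Tuesday of May 1998: 1998-05-26.
June 1998 ends with Tuesday 1998-06-30.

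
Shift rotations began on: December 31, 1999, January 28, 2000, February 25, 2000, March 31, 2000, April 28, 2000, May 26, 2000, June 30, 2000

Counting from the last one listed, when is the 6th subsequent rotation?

These are Fridays with 28, 28, 35, 28, 28, 35-day gaps.
Each is the final Friday of its month — December 31, 1999 is past the 28th, so '4th Friday' doesn't fit.
Last Friday of July 2000: July 28, 2000.
August 2000 ends with Friday August 25, 2000.
September 2000 ends with Friday September 29, 2000.
Last Friday of October 2000: October 27, 2000.
Last Friday of November 2000: November 24, 2000.
December 2000 ends with Friday December 29, 2000.

December 29, 2000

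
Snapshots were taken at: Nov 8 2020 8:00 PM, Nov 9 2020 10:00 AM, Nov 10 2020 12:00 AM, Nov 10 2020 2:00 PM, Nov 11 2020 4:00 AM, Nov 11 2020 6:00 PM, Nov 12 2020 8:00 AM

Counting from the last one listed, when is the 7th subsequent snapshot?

Spacing: 14, 14, 14, 14, 14, 14 h — constant 14 h.
Nov 12 2020 8:00 AM + 14 h = Nov 12 2020 10:00 PM.
Nov 12 2020 10:00 PM + 14 h = Nov 13 2020 12:00 PM.
Nov 13 2020 12:00 PM + 14 h = Nov 14 2020 2:00 AM.
Nov 14 2020 2:00 AM + 14 h = Nov 14 2020 4:00 PM.
Nov 14 2020 4:00 PM + 14 h = Nov 15 2020 6:00 AM.
Nov 15 2020 6:00 AM + 14 h = Nov 15 2020 8:00 PM.
Nov 15 2020 8:00 PM + 14 h = Nov 16 2020 10:00 AM.

Nov 16 2020 10:00 AM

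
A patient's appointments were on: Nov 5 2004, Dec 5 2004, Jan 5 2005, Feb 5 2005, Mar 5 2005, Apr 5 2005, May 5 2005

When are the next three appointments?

The day-of-month is always 5 (30, 31, 31, 28, 31, 30 days between events).
So this recurs on the 5th of each month.
June 2005: Jun 5 2005.
Next: July 2005 → Jul 5 2005.
August 2005: Aug 5 2005.

Jun 5 2005, Jul 5 2005, Aug 5 2005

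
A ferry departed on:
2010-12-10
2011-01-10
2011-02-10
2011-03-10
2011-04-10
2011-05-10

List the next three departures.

2011-06-10, 2011-07-10, 2011-08-10

Each date is the 10th; the gaps (31, 31, 28, 31, 30) track the month lengths.
The rule is the 10th of each month.
Next: June 2011 → 2011-06-10.
July 2011: 2011-07-10.
August 2011: 2011-08-10.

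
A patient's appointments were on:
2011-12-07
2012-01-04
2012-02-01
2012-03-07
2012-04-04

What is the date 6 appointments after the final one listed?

All dates are Wednesdays, 28, 28, 35, 28 days apart.
Specifically, the 1st Wednesday of each month.
1st Wednesday of May 2012: 2012-05-02.
1st Wednesday of June 2012: 2012-06-06.
1st Wednesday of July 2012: 2012-07-04.
August 2012 — 1st Wednesday is 2012-08-01.
1st Wednesday of September 2012: 2012-09-05.
October 2012 — 1st Wednesday is 2012-10-03.

2012-10-03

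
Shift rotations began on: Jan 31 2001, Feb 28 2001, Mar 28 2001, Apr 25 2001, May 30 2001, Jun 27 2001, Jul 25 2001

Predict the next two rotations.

Aug 29 2001, Sep 26 2001

These are Wednesdays with 28, 28, 28, 35, 28, 28-day gaps.
Each is the final Wednesday of its month — Jan 31 2001 is past the 28th, so '4th Wednesday' doesn't fit.
Last Wednesday of August 2001: Aug 29 2001.
September 2001 ends with Wednesday Sep 26 2001.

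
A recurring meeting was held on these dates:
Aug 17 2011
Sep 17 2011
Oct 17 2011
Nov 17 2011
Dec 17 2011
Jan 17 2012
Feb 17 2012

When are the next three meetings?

Mar 17 2012, Apr 17 2012, May 17 2012

Gaps: 31, 30, 31, 30, 31, 31 days — not constant. Every event is on the 17th of the month.
Pattern: the 17th of each month.
March 2012: Mar 17 2012.
April 2012: Apr 17 2012.
Next: May 2012 → May 17 2012.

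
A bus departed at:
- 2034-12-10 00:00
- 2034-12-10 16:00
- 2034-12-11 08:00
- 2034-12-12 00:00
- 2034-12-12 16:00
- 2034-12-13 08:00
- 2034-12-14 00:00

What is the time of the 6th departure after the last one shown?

The interval is a steady 16 hours (16, 16, 16, 16, 16, 16).
2034-12-14 00:00 + 16 h = 2034-12-14 16:00.
2034-12-14 16:00 + 16 h = 2034-12-15 08:00.
2034-12-15 08:00 + 16 h = 2034-12-16 00:00.
2034-12-16 00:00 + 16 h = 2034-12-16 16:00.
2034-12-16 16:00 + 16 h = 2034-12-17 08:00.
2034-12-17 08:00 + 16 h = 2034-12-18 00:00.

2034-12-18 00:00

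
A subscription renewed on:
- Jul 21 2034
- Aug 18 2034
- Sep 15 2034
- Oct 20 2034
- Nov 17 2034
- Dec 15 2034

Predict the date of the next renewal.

Jan 19 2035

All dates are Fridays, 28, 28, 35, 28, 28 days apart.
Specifically, the 3rd Friday of each month.
January 2035 — 3rd Friday is Jan 19 2035.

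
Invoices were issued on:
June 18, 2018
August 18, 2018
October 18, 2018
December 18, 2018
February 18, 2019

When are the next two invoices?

Gaps: 61, 61, 61, 62 days — not constant. Every event is on the 18th of the month.
Pattern: the 18th of every 2 months.
April 2019: April 18, 2019.
Next: June 2019 → June 18, 2019.

April 18, 2019; June 18, 2019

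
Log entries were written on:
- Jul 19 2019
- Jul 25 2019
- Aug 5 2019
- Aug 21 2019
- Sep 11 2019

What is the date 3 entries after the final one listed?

Dec 13 2019

The spacing grows by 5 each time: 6, 11, 16, 21 days.
Next gap: 26 days. Sep 11 2019 + 26 days = Oct 7 2019.
Next gap: 31 days. Oct 7 2019 + 31 days = Nov 7 2019.
Next gap: 36 days. Nov 7 2019 + 36 days = Dec 13 2019.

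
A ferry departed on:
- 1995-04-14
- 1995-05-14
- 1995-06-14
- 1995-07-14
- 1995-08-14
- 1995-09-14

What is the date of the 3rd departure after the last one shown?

The day-of-month is always 14 (30, 31, 30, 31, 31 days between events).
So this recurs on the 14th of each month.
October 1995: 1995-10-14.
Next: November 1995 → 1995-11-14.
Next: December 1995 → 1995-12-14.

1995-12-14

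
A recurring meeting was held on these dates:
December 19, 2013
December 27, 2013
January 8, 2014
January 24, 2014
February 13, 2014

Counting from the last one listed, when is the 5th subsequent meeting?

Gaps: 8, 12, 16, 20 days — each gap is 4 larger than the previous one.
Next gap: 24 days. February 13, 2014 + 24 days = March 9, 2014.
Next gap: 28 days. March 9, 2014 + 28 days = April 6, 2014.
Next gap: 32 days. April 6, 2014 + 32 days = May 8, 2014.
Next gap: 36 days. May 8, 2014 + 36 days = June 13, 2014.
Next gap: 40 days. June 13, 2014 + 40 days = July 23, 2014.

July 23, 2014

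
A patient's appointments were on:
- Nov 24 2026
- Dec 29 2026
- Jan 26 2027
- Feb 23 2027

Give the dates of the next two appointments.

Mar 30 2027, Apr 27 2027

Every date is a Tuesday; gaps 35, 28, 28 days.
Each is the last Tuesday of its month (at least one falls on the 29th or later, ruling out '4th Tuesday').
Last Tuesday of March 2027: Mar 30 2027.
Last Tuesday of April 2027: Apr 27 2027.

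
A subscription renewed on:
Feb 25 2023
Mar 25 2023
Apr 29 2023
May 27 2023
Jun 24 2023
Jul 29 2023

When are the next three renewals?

All Saturdays; the gaps (28, 35, 28, 28, 35) vary with month length.
This is the last Saturday of each month.
Last Saturday of August 2023: Aug 26 2023.
Last Saturday of September 2023: Sep 30 2023.
Last Saturday of October 2023: Oct 28 2023.

Aug 26 2023, Sep 30 2023, Oct 28 2023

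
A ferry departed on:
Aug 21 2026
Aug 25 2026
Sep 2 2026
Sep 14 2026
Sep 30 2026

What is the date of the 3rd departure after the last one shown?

Dec 11 2026

Intervals are 4, 8, 12, 16 days — an arithmetic progression with common difference 4.
Next gap: 20 days. Sep 30 2026 + 20 days = Oct 20 2026.
Next gap: 24 days. Oct 20 2026 + 24 days = Nov 13 2026.
Next gap: 28 days. Nov 13 2026 + 28 days = Dec 11 2026.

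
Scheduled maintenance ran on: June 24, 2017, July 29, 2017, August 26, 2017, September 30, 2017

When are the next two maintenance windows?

All Saturdays; the gaps (35, 28, 35) vary with month length.
This is the last Saturday of each month.
October 2017 ends with Saturday October 28, 2017.
November 2017 ends with Saturday November 25, 2017.

October 28, 2017; November 25, 2017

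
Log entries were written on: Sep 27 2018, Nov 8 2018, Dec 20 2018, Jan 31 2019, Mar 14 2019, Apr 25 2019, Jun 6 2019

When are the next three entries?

Every event comes 42 days after the last (42, 42, 42, 42, 42, 42).
Jun 6 2019 + 42 days = Jul 18 2019.
Jul 18 2019 + 42 days = Aug 29 2019.
Aug 29 2019 + 42 days = Oct 10 2019.

Jul 18 2019, Aug 29 2019, Oct 10 2019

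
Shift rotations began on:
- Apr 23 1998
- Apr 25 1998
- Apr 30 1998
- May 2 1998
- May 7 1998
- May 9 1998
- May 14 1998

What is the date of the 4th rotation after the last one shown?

Every event lands on a Thursday or Saturday (gaps cycle 2, 5, 2, 5, 2, 5).
So the schedule is: every Thursday and Saturday.
Next Saturday: May 16 1998.
Next Thursday: May 21 1998.
Next Saturday: May 23 1998.
Next Thursday: May 28 1998.

May 28 1998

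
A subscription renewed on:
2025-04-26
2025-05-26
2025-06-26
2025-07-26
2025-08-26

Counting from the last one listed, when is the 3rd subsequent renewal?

The day-of-month is always 26 (30, 31, 30, 31 days between events).
So this recurs on the 26th of each month.
September 2025: 2025-09-26.
Next: October 2025 → 2025-10-26.
November 2025: 2025-11-26.

2025-11-26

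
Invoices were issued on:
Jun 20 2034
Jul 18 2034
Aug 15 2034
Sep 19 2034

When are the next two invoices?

Oct 17 2034, Nov 21 2034

These are Tuesdays at 28- or 35-day spacing (28, 28, 35).
The pattern: 3rd Tuesday of the month.
October 2034 — 3rd Tuesday is Oct 17 2034.
November 2034 — 3rd Tuesday is Nov 21 2034.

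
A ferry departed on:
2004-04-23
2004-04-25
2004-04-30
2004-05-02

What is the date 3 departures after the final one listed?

Gaps: 2, 5, 2 days — not constant, but cyclic with period 2.
The events fall on every Friday and Sunday.
Next Friday: 2004-05-07.
Next Sunday: 2004-05-09.
The following Friday is 2004-05-14.

2004-05-14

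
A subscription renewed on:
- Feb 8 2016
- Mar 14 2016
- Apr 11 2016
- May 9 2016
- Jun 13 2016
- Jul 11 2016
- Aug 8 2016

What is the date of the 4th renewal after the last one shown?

Dec 12 2016

These are Mondays at 28- or 35-day spacing (35, 28, 28, 35, 28, 28).
The pattern: 2nd Monday of the month.
September 2016 — 2nd Monday is Sep 12 2016.
2nd Monday of October 2016: Oct 10 2016.
2nd Monday of November 2016: Nov 14 2016.
2nd Monday of December 2016: Dec 12 2016.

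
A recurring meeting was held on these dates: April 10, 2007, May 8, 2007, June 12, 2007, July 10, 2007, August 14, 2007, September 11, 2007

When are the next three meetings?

October 9, 2007; November 13, 2007; December 11, 2007

Gaps: 28, 35, 28, 35, 28 days — a mix of 28 and 35. Every date is a Tuesday.
Each is the 2nd Tuesday of its month.
October 2007 — 2nd Tuesday is October 9, 2007.
2nd Tuesday of November 2007: November 13, 2007.
December 2007 — 2nd Tuesday is December 11, 2007.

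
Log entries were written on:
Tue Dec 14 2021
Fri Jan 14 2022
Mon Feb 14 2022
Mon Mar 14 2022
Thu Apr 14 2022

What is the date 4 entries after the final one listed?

Sun Aug 14 2022

Each date is the 14th; the gaps (31, 31, 28, 31) track the month lengths.
The rule is the 14th of each month.
May 2022: Sat May 14 2022.
Next: June 2022 → Tue Jun 14 2022.
July 2022: Thu Jul 14 2022.
Next: August 2022 → Sun Aug 14 2022.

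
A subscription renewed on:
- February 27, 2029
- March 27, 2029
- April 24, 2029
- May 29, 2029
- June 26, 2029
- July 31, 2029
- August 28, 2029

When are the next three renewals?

These are Tuesdays with 28, 28, 35, 28, 35, 28-day gaps.
Each is the final Tuesday of its month — May 29, 2029 is past the 28th, so '4th Tuesday' doesn't fit.
September 2029 ends with Tuesday September 25, 2029.
Last Tuesday of October 2029: October 30, 2029.
November 2029 ends with Tuesday November 27, 2029.

September 25, 2029; October 30, 2029; November 27, 2029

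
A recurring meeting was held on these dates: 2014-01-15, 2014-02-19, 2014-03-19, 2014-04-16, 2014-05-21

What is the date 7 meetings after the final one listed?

These are Wednesdays at 28- or 35-day spacing (35, 28, 28, 35).
The pattern: 3rd Wednesday of the month.
June 2014 — 3rd Wednesday is 2014-06-18.
3rd Wednesday of July 2014: 2014-07-16.
3rd Wednesday of August 2014: 2014-08-20.
3rd Wednesday of September 2014: 2014-09-17.
3rd Wednesday of October 2014: 2014-10-15.
3rd Wednesday of November 2014: 2014-11-19.
December 2014 — 3rd Wednesday is 2014-12-17.

2014-12-17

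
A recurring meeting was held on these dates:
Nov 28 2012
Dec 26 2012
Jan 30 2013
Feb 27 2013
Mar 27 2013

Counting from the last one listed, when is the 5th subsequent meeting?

Aug 28 2013

All Wednesdays; the gaps (28, 35, 28, 28) vary with month length.
This is the last Wednesday of each month.
April 2013 ends with Wednesday Apr 24 2013.
Last Wednesday of May 2013: May 29 2013.
Last Wednesday of June 2013: Jun 26 2013.
Last Wednesday of July 2013: Jul 31 2013.
Last Wednesday of August 2013: Aug 28 2013.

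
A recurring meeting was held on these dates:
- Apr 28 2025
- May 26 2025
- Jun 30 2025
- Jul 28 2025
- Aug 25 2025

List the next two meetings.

Sep 29 2025, Oct 27 2025

These are Mondays with 28, 35, 28, 28-day gaps.
Each is the final Monday of its month — Jun 30 2025 is past the 28th, so '4th Monday' doesn't fit.
September 2025 ends with Monday Sep 29 2025.
October 2025 ends with Monday Oct 27 2025.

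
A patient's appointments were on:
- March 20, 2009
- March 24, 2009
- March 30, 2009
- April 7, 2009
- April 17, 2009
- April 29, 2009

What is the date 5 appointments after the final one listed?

The spacing grows by 2 each time: 4, 6, 8, 10, 12 days.
Next gap: 14 days. April 29, 2009 + 14 days = May 13, 2009.
Next gap: 16 days. May 13, 2009 + 16 days = May 29, 2009.
Next gap: 18 days. May 29, 2009 + 18 days = June 16, 2009.
Next gap: 20 days. June 16, 2009 + 20 days = July 6, 2009.
Next gap: 22 days. July 6, 2009 + 22 days = July 28, 2009.

July 28, 2009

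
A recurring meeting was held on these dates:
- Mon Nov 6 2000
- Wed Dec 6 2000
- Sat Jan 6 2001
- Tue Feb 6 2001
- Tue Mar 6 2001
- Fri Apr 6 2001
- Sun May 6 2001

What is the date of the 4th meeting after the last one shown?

Each date is the 6th; the gaps (30, 31, 31, 28, 31, 30) track the month lengths.
The rule is the 6th of each month.
Next: June 2001 → Wed Jun 6 2001.
Next: July 2001 → Fri Jul 6 2001.
August 2001: Mon Aug 6 2001.
September 2001: Thu Sep 6 2001.

Thu Sep 6 2001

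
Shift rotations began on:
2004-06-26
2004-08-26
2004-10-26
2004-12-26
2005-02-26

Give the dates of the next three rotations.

Each date is the 26th; the gaps (61, 61, 61, 62) track the month lengths.
The rule is the 26th of every 2 months.
April 2005: 2005-04-26.
June 2005: 2005-06-26.
August 2005: 2005-08-26.

2005-04-26, 2005-06-26, 2005-08-26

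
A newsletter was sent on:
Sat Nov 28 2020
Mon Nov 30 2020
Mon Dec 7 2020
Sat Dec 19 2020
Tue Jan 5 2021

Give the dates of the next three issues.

Wed Jan 27 2021, Tue Feb 23 2021, Sat Mar 27 2021

The spacing grows by 5 each time: 2, 7, 12, 17 days.
Next gap: 22 days. Tue Jan 5 2021 + 22 days = Wed Jan 27 2021.
Next gap: 27 days. Wed Jan 27 2021 + 27 days = Tue Feb 23 2021.
Next gap: 32 days. Tue Feb 23 2021 + 32 days = Sat Mar 27 2021.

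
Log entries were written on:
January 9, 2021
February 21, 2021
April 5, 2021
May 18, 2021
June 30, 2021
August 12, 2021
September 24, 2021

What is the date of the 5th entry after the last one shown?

Every event comes 43 days after the last (43, 43, 43, 43, 43, 43).
September 24, 2021 + 43 days = November 6, 2021.
November 6, 2021 + 43 days = December 19, 2021.
December 19, 2021 + 43 days = January 31, 2022.
January 31, 2022 + 43 days = March 15, 2022.
March 15, 2022 + 43 days = April 27, 2022.

April 27, 2022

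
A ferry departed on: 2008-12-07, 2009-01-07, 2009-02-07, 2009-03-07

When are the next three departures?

2009-04-07, 2009-05-07, 2009-06-07

The day-of-month is always 7 (31, 31, 28 days between events).
So this recurs on the 7th of each month.
April 2009: 2009-04-07.
Next: May 2009 → 2009-05-07.
June 2009: 2009-06-07.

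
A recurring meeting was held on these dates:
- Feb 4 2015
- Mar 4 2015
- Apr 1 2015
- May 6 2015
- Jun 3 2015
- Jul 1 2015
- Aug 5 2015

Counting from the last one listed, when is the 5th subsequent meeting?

All dates are Wednesdays, 28, 28, 35, 28, 28, 35 days apart.
Specifically, the 1st Wednesday of each month.
1st Wednesday of September 2015: Sep 2 2015.
1st Wednesday of October 2015: Oct 7 2015.
1st Wednesday of November 2015: Nov 4 2015.
1st Wednesday of December 2015: Dec 2 2015.
1st Wednesday of January 2016: Jan 6 2016.

Jan 6 2016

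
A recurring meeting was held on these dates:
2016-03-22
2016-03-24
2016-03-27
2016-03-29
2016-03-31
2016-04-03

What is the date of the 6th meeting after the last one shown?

2016-04-17

Every event lands on a Tuesday or Thursday or Sunday (gaps cycle 2, 3, 2, 2, 3).
So the schedule is: every Tuesday, Thursday and Sunday.
Next Tuesday: 2016-04-05.
The following Thursday is 2016-04-07.
The following Sunday is 2016-04-10.
Next Tuesday: 2016-04-12.
Next Thursday: 2016-04-14.
Next Sunday: 2016-04-17.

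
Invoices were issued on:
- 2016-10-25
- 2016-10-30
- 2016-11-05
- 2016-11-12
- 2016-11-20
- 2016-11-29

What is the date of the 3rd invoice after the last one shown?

2017-01-01

The spacing grows by 1 each time: 5, 6, 7, 8, 9 days.
Next gap: 10 days. 2016-11-29 + 10 days = 2016-12-09.
Next gap: 11 days. 2016-12-09 + 11 days = 2016-12-20.
Next gap: 12 days. 2016-12-20 + 12 days = 2017-01-01.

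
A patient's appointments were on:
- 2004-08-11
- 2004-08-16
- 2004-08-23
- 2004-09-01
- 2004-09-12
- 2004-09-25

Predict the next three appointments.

2004-10-10, 2004-10-27, 2004-11-15

Intervals are 5, 7, 9, 11, 13 days — an arithmetic progression with common difference 2.
Next gap: 15 days. 2004-09-25 + 15 days = 2004-10-10.
Next gap: 17 days. 2004-10-10 + 17 days = 2004-10-27.
Next gap: 19 days. 2004-10-27 + 19 days = 2004-11-15.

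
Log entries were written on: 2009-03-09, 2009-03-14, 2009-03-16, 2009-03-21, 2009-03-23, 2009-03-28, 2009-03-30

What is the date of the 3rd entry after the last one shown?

Every event lands on a Monday or Saturday (gaps cycle 5, 2, 5, 2, 5, 2).
So the schedule is: every Monday and Saturday.
The following Saturday is 2009-04-04.
Next Monday: 2009-04-06.
The following Saturday is 2009-04-11.

2009-04-11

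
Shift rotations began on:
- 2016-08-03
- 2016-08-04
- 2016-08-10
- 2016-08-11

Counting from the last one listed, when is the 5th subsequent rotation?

The gap pattern 1, 6, 1 repeats every 2 events.
These are the Wednesdays and Thursdays of each week.
Next Wednesday: 2016-08-17.
Next Thursday: 2016-08-18.
The following Wednesday is 2016-08-24.
Next Thursday: 2016-08-25.
Next Wednesday: 2016-08-31.

2016-08-31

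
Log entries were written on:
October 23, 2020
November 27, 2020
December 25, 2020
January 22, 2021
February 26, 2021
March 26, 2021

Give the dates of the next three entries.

April 23, 2021; May 28, 2021; June 25, 2021

All dates are Fridays, 35, 28, 28, 35, 28 days apart.
Specifically, the 4th Friday of each month.
April 2021 — 4th Friday is April 23, 2021.
4th Friday of May 2021: May 28, 2021.
June 2021 — 4th Friday is June 25, 2021.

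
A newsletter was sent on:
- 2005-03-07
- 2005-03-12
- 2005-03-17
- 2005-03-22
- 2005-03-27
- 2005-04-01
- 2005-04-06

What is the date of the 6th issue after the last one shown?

2005-05-06

The spacing is 5, 5, 5, 5, 5, 5 days — always 5 days.
2005-04-06 + 5 days = 2005-04-11.
2005-04-11 + 5 days = 2005-04-16.
2005-04-16 + 5 days = 2005-04-21.
2005-04-21 + 5 days = 2005-04-26.
2005-04-26 + 5 days = 2005-05-01.
2005-05-01 + 5 days = 2005-05-06.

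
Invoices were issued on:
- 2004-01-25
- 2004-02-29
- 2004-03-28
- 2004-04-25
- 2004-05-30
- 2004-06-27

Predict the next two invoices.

These are Sundays with 35, 28, 28, 35, 28-day gaps.
Each is the final Sunday of its month — 2004-02-29 is past the 28th, so '4th Sunday' doesn't fit.
Last Sunday of July 2004: 2004-07-25.
August 2004 ends with Sunday 2004-08-29.

2004-07-25, 2004-08-29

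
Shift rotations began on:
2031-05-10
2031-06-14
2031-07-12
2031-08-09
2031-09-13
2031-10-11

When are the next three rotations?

Gaps: 35, 28, 28, 35, 28 days — a mix of 28 and 35. Every date is a Saturday.
Each is the 2nd Saturday of its month.
November 2031 — 2nd Saturday is 2031-11-08.
December 2031 — 2nd Saturday is 2031-12-13.
2nd Saturday of January 2032: 2032-01-10.

2031-11-08, 2031-12-13, 2032-01-10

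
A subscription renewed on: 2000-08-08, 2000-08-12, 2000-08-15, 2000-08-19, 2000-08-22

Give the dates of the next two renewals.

Gaps: 4, 3, 4, 3 days — not constant, but cyclic with period 2.
The events fall on every Tuesday and Saturday.
Next Saturday: 2000-08-26.
The following Tuesday is 2000-08-29.

2000-08-26, 2000-08-29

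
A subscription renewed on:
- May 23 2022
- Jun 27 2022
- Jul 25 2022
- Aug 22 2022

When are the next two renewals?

All dates are Mondays, 35, 28, 28 days apart.
Specifically, the 4th Monday of each month.
4th Monday of September 2022: Sep 26 2022.
4th Monday of October 2022: Oct 24 2022.

Sep 26 2022, Oct 24 2022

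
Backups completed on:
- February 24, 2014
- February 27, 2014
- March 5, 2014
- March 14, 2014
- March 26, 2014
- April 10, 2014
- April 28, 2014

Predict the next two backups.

Intervals are 3, 6, 9, 12, 15, 18 days — an arithmetic progression with common difference 3.
Next gap: 21 days. April 28, 2014 + 21 days = May 19, 2014.
Next gap: 24 days. May 19, 2014 + 24 days = June 12, 2014.

May 19, 2014; June 12, 2014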